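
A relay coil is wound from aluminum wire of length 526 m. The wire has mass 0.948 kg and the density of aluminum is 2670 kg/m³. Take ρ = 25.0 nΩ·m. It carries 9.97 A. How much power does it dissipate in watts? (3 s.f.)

1940 W

ρ = 25.0 nΩ·m = 2.50×10^-8 Ω·m
A = m/(density·L) = 0.948/(2670×526) = 6.7501e-07 m²
R = ρL/A = (2.50×10^-8)(526)/(6.7501e-07) = 19.48 Ω
P = I²R = (9.97)² × 19.48 = 1940 W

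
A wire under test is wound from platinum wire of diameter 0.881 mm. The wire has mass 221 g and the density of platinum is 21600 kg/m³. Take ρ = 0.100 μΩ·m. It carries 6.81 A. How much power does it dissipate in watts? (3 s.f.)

128 W

ρ = 0.100 μΩ·m = 1.00×10^-7 Ω·m
A = π(d/2)² = π(4.4050e-04 m)² = 6.0960e-07 m²
L = m/(density·A) = 0.221/(21600×6.0960e-07) = 16.78 m
R = ρL/A = (1.00×10^-7)(16.78)/(6.0960e-07) = 2.753 Ω
P = I²R = (6.81)² × 2.753 = 128 W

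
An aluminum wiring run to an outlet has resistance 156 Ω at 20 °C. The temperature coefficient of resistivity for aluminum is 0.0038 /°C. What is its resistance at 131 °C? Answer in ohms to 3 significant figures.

ΔT = 131 − 20 = 111 °C
R = R₀(1 + αΔT) = 156 × (1 + 0.0038×111) = 156 × 1.422 = 222 Ω

222 Ω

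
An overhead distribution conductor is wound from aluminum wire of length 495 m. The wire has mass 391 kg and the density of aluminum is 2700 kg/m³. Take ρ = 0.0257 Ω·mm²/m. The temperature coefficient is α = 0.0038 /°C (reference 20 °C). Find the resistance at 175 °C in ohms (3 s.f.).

0.0691 Ω

ρ = 0.0257 Ω·mm²/m = 2.57×10^-8 Ω·m
A = m/(density·L) = 391/(2700×495) = 2.9256e-04 m²
R = ρL/A = (2.57×10^-8)(495)/(2.9256e-04) = 0.04348 Ω
R(175 °C) = 0.04348 × (1 + 0.0038×155) = 0.0691 Ω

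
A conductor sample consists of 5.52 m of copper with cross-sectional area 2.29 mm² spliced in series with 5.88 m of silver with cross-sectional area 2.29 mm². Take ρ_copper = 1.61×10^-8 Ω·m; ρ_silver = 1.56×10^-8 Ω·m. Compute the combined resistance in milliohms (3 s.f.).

78.9 mΩ

Segment 1: A = 2.29 mm² = 2.290e-06 m²
R₁ = ρL/A = (1.61×10^-8)(5.52)/(2.290e-06) = 0.03881 Ω
R₂ = (1.56×10^-8)(5.88)/(2.290e-06) = 0.04006 Ω
R = R₁ + R₂ = 78.9 mΩ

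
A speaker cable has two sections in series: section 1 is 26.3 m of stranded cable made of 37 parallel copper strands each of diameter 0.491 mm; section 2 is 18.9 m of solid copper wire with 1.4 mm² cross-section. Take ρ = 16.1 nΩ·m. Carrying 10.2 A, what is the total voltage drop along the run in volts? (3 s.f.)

ρ = 16.1 nΩ·m = 1.61×10^-8 Ω·m
Section 1: A_strand = π(2.4550e-04)² = 1.893e-07 m²; R₁ = ρL/(N·A_s) = (1.61×10^-8)(26.3)/(37×1.893e-07) = 0.06044 Ω
Section 2: A = 1.4 mm² = 1.400e-06 m²
R₂ = (1.61×10^-8)(18.9)/(1.400e-06) = 0.2174 Ω
R = R₁ + R₂ = 0.2778 Ω
V = IR = 10.2 × 0.2778 = 2.83 V

2.83 V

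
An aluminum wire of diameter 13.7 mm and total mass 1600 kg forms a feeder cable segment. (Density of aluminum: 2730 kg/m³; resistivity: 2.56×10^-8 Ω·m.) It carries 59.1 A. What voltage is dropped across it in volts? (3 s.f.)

40.8 V

A = π(d/2)² = π(6.8500e-03 m)² = 1.4741e-04 m²
L = m/(density·A) = 1600/(2730×1.4741e-04) = 3976 m
R = ρL/A = (2.56×10^-8)(3976)/(1.4741e-04) = 0.6905 Ω
V = IR = 59.1 × 0.6905 = 40.8 V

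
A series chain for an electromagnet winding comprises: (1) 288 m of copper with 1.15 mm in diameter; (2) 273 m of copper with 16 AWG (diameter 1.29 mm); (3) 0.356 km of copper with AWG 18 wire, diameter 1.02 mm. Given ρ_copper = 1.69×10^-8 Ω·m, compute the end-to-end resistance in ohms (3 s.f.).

15.6 Ω

Seg 1: A = π(d/2)² = π(5.7500e-04 m)² = 1.039e-06 m²
R_1 = (1.69×10^-8)(288)/(1.039e-06) = 4.686 Ω
Seg 2: A = π(1.29/2 mm)² = π(6.4500e-04 m)² = 1.307e-06 m²
R_2 = (1.69×10^-8)(273)/(1.307e-06) = 3.53 Ω
Seg 3: A = π(1.02/2 mm)² = π(5.1000e-04 m)² = 8.171e-07 m²
R_3 = (1.69×10^-8)(356)/(8.171e-07) = 7.363 Ω
R_total = R_1 + R_2 + R_3 = 15.6 Ω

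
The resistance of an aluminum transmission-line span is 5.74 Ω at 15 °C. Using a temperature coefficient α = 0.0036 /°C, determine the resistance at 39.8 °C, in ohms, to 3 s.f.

6.25 Ω

ΔT = 39.8 − 15 = 24.8 °C
R = R₀(1 + αΔT) = 5.74 × (1 + 0.0036×24.8) = 5.74 × 1.089 = 6.25 Ω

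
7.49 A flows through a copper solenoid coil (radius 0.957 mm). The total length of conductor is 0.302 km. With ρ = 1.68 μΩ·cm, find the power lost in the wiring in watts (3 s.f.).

98.9 W

ρ = 1.68 μΩ·cm = 1.68×10^-8 Ω·m
A = πr² = π(9.5700e-04 m)² = 2.877e-06 m²
R = ρL/A = (1.68×10^-8)(302)/(2.877e-06) = 1.763 Ω
P = I²R = (7.49)² × 1.763 = 98.9 W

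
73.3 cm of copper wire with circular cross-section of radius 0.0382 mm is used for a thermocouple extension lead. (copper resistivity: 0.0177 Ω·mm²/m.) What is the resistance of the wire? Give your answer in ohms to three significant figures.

ρ = 0.0177 Ω·mm²/m = 1.77×10^-8 Ω·m
A = πr² = π(3.8200e-05 m)² = 4.584e-09 m²
R = ρL/A = (1.77×10^-8)(0.733 m)/(4.584e-09 m²) = 2.83 Ω

2.83 Ω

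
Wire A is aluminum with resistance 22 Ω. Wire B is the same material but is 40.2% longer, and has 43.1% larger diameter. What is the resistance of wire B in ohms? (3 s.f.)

R ∝ L/d², so R_B/R_A = (1 + 40.2/100) × (1 + 43.1/100)⁻²
= 1.402 × 0.4883 = 0.6846
R_B = 0.6846 × 22 = 15.1 Ω

15.1 Ω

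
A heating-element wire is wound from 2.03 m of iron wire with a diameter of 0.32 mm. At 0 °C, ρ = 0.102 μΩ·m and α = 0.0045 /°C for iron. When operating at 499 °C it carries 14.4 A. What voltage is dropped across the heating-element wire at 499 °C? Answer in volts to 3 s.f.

120 V

ρ = 0.102 μΩ·m = 1.02×10^-7 Ω·m
A = π(d/2)² = π(1.6000e-04 m)² = 8.042e-08 m²
R₍0₎ = ρL/A = (1.02×10^-7)(2.03)/(8.042e-08) = 2.575 Ω
R₍499₎ = R₍0₎(1 + αΔT) = 2.575 × (1 + 0.0045×499) = 8.356 Ω
V = IR = 14.4 × 8.356 = 120 V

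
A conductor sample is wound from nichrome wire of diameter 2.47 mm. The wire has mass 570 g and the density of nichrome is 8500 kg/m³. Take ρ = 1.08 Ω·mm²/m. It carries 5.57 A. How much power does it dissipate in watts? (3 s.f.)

ρ = 1.08 Ω·mm²/m = 1.08×10^-6 Ω·m
A = π(d/2)² = π(1.2350e-03 m)² = 4.7916e-06 m²
L = m/(density·A) = 0.57/(8500×4.7916e-06) = 13.99 m
R = ρL/A = (1.08×10^-6)(13.99)/(4.7916e-06) = 3.154 Ω
P = I²R = (5.57)² × 3.154 = 97.9 W

97.9 W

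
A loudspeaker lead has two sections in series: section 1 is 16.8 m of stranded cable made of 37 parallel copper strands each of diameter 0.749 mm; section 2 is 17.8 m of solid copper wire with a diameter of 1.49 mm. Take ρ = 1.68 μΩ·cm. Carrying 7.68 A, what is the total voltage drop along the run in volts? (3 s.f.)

1.45 V

ρ = 1.68 μΩ·cm = 1.68×10^-8 Ω·m
Section 1: A_strand = π(3.7450e-04)² = 4.406e-07 m²; R₁ = ρL/(N·A_s) = (1.68×10^-8)(16.8)/(37×4.406e-07) = 0.01731 Ω
Section 2: A = π(d/2)² = π(7.4500e-04 m)² = 1.744e-06 m²
R₂ = (1.68×10^-8)(17.8)/(1.744e-06) = 0.1715 Ω
R = R₁ + R₂ = 0.1888 Ω
V = IR = 7.68 × 0.1888 = 1.45 V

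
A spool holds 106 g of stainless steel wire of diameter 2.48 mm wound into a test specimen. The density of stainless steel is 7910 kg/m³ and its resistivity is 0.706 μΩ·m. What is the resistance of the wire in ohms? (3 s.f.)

0.405 Ω

ρ = 0.706 μΩ·m = 7.06×10^-7 Ω·m
A = π(d/2)² = π(1.2400e-03 m)² = 4.8305e-06 m²
L = m/(density·A) = 0.106/(7910×4.8305e-06) = 2.774 m
R = ρL/A = (7.06×10^-7)(2.774)/(4.8305e-06) = 0.405 Ω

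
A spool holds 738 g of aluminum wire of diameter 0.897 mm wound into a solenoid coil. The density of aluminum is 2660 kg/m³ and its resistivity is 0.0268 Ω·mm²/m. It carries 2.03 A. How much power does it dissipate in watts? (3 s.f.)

76.7 W

ρ = 0.0268 Ω·mm²/m = 2.68×10^-8 Ω·m
A = π(d/2)² = π(4.4850e-04 m)² = 6.3194e-07 m²
L = m/(density·A) = 0.738/(2660×6.3194e-07) = 439 m
R = ρL/A = (2.68×10^-8)(439)/(6.3194e-07) = 18.62 Ω
P = I²R = (2.03)² × 18.62 = 76.7 W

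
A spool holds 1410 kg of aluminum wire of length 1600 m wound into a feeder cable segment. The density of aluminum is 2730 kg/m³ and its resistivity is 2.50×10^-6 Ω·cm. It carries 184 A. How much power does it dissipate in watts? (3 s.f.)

ρ = 2.50×10^-6 Ω·cm = 2.50×10^-8 Ω·m
A = m/(density·L) = 1410/(2730×1600) = 3.2280e-04 m²
R = ρL/A = (2.50×10^-8)(1600)/(3.2280e-04) = 0.1239 Ω
P = I²R = (184)² × 0.1239 = 4200 W

4200 W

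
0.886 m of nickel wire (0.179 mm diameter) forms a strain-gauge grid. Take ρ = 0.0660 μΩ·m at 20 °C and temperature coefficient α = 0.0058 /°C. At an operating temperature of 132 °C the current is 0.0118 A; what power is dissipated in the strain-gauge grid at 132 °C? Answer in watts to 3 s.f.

ρ = 0.0660 μΩ·m = 6.60×10^-8 Ω·m
A = π(d/2)² = π(8.9500e-05 m)² = 2.516e-08 m²
R₍20₎ = ρL/A = (6.60×10^-8)(0.886)/(2.516e-08) = 2.324 Ω
R₍132₎ = R₍20₎(1 + αΔT) = 2.324 × (1 + 0.0058×112) = 3.833 Ω
P = I²R = (0.0118)² × 3.833 = 5.34×10^-4 W

5.34×10^-4 W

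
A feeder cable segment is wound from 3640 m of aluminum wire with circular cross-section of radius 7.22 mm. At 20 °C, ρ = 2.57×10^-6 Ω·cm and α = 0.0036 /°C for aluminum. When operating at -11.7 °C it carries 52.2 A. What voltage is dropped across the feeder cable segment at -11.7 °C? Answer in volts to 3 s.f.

26.4 V

ρ = 2.57×10^-6 Ω·cm = 2.57×10^-8 Ω·m
A = πr² = π(7.2200e-03 m)² = 1.638e-04 m²
R₍20₎ = ρL/A = (2.57×10^-8)(3640)/(1.638e-04) = 0.5712 Ω
R₍-11.7₎ = R₍20₎(1 + αΔT) = 0.5712 × (1 + 0.0036×-31.7) = 0.506 Ω
V = IR = 52.2 × 0.506 = 26.4 V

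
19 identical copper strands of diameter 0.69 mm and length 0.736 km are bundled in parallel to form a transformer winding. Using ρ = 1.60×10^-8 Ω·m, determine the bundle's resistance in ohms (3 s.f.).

A_strand = π(3.4500e-04 m)² = 3.739e-07 m²
R_strand = ρL/A = (1.60×10^-8)(736)/(3.739e-07) = 31.49 Ω
R_total = R_strand/N = 31.49/19 = 1.66 Ω

1.66 Ω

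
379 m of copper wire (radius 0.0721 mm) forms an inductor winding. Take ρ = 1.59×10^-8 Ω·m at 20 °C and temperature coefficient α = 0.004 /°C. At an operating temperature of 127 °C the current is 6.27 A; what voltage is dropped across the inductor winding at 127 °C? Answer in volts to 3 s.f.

A = πr² = π(7.2100e-05 m)² = 1.633e-08 m²
R₍20₎ = ρL/A = (1.59×10^-8)(379)/(1.633e-08) = 369 Ω
R₍127₎ = R₍20₎(1 + αΔT) = 369 × (1 + 0.004×107) = 526.9 Ω
V = IR = 6.27 × 526.9 = 3300 V

3300 V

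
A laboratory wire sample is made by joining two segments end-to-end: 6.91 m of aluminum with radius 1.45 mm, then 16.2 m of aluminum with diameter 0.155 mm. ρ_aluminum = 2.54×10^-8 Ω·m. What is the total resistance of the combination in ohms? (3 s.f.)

21.8 Ω

Segment 1: A = πr² = π(1.4500e-03 m)² = 6.605e-06 m²
R₁ = ρL/A = (2.54×10^-8)(6.91)/(6.605e-06) = 0.02657 Ω
Segment 2: A = π(d/2)² = π(7.7500e-05 m)² = 1.887e-08 m²
R₂ = (2.54×10^-8)(16.2)/(1.887e-08) = 21.81 Ω
R = R₁ + R₂ = 21.8 Ω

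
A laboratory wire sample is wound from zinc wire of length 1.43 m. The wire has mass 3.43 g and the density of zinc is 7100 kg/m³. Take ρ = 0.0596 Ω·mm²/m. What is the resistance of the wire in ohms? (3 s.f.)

0.252 Ω

ρ = 0.0596 Ω·mm²/m = 5.96×10^-8 Ω·m
A = m/(density·L) = 0.00343/(7100×1.43) = 3.3783e-07 m²
R = ρL/A = (5.96×10^-8)(1.43)/(3.3783e-07) = 0.252 Ω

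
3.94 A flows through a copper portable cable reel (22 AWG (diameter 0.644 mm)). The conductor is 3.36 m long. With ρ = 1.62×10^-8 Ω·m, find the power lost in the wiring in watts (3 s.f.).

A = π(0.644/2 mm)² = π(3.2200e-04 m)² = 3.257e-07 m²
R = ρL/A = (1.62×10^-8)(3.36)/(3.257e-07) = 0.1671 Ω
P = I²R = (3.94)² × 0.1671 = 2.59 W

2.59 W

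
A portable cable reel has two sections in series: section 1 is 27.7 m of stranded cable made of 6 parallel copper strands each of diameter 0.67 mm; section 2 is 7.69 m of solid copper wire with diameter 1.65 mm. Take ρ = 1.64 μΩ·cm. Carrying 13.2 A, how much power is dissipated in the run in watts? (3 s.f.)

ρ = 1.64 μΩ·cm = 1.64×10^-8 Ω·m
Section 1: A_strand = π(3.3500e-04)² = 3.526e-07 m²; R₁ = ρL/(N·A_s) = (1.64×10^-8)(27.7)/(6×3.526e-07) = 0.2147 Ω
Section 2: A = π(d/2)² = π(8.2500e-04 m)² = 2.138e-06 m²
R₂ = (1.64×10^-8)(7.69)/(2.138e-06) = 0.05898 Ω
R = R₁ + R₂ = 0.2737 Ω
P = I²R = (13.2)² × 0.2737 = 47.7 W

47.7 W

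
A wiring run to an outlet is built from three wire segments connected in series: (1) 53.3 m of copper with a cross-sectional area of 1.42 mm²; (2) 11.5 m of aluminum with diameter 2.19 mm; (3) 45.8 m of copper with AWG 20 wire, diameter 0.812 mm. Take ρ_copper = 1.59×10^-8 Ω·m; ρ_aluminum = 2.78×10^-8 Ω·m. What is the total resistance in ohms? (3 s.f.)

2.09 Ω

Seg 1: A = 1.42 mm² = 1.420e-06 m²
R_1 = (1.59×10^-8)(53.3)/(1.420e-06) = 0.5968 Ω
Seg 2: A = π(d/2)² = π(1.0950e-03 m)² = 3.767e-06 m²
R_2 = (2.78×10^-8)(11.5)/(3.767e-06) = 0.08487 Ω
Seg 3: A = π(0.812/2 mm)² = π(4.0600e-04 m)² = 5.178e-07 m²
R_3 = (1.59×10^-8)(45.8)/(5.178e-07) = 1.406 Ω
R_total = R_1 + R_2 + R_3 = 2.09 Ω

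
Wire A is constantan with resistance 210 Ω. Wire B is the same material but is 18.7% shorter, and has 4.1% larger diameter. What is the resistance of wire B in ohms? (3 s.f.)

R ∝ L/d², so R_B/R_A = (1 − 18.7/100) × (1 + 4.1/100)⁻²
= 0.813 × 0.9228 = 0.7502
R_B = 0.7502 × 210 = 158 Ω

158 Ω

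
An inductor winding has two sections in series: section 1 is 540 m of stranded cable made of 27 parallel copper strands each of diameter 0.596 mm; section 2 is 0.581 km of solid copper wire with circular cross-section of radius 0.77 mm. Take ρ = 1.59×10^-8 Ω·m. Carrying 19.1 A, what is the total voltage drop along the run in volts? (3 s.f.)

Section 1: A_strand = π(2.9800e-04)² = 2.790e-07 m²; R₁ = ρL/(N·A_s) = (1.59×10^-8)(540)/(27×2.790e-07) = 1.14 Ω
Section 2: A = πr² = π(7.7000e-04 m)² = 1.863e-06 m²
R₂ = (1.59×10^-8)(581)/(1.863e-06) = 4.96 Ω
R = R₁ + R₂ = 6.099 Ω
V = IR = 19.1 × 6.099 = 116 V

116 V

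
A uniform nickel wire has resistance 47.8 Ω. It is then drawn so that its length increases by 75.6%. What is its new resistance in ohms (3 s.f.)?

k = 1 + 75.6/100 = 1.756; volume constant ⇒ A' = A/k, so R' = k²R.
R' = 3.084 × 47.8 = 147 Ω

147 Ω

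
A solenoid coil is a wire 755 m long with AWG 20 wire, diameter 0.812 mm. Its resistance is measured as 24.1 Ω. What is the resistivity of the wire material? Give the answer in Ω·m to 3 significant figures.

1.65×10^-8 Ω·m

A = π(0.812/2 mm)² = π(4.0600e-04 m)² = 5.178e-07 m²
ρ = RA/L = (24.1)(5.178e-07)/(755) = 1.65×10^-8 Ω·m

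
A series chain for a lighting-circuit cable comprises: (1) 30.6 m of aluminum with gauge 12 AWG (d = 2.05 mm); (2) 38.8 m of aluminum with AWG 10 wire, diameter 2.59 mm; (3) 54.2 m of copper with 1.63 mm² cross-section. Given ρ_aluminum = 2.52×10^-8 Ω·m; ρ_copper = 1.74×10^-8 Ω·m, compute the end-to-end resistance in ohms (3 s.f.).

0.998 Ω

Seg 1: A = π(2.05/2 mm)² = π(1.0250e-03 m)² = 3.301e-06 m²
R_1 = (2.52×10^-8)(30.6)/(3.301e-06) = 0.2336 Ω
Seg 2: A = π(2.59/2 mm)² = π(1.2950e-03 m)² = 5.269e-06 m²
R_2 = (2.52×10^-8)(38.8)/(5.269e-06) = 0.1856 Ω
Seg 3: A = 1.63 mm² = 1.630e-06 m²
R_3 = (1.74×10^-8)(54.2)/(1.630e-06) = 0.5786 Ω
R_total = R_1 + R_2 + R_3 = 0.998 Ω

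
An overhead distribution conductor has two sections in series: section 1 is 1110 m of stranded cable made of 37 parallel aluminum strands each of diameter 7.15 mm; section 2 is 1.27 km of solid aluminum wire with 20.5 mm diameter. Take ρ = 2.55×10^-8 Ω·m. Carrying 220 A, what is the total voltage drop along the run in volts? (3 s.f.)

25.8 V

Section 1: A_strand = π(3.5750e-03)² = 4.015e-05 m²; R₁ = ρL/(N·A_s) = (2.55×10^-8)(1110)/(37×4.015e-05) = 0.01905 Ω
Section 2: A = π(d/2)² = π(1.0250e-02 m)² = 3.301e-04 m²
R₂ = (2.55×10^-8)(1270)/(3.301e-04) = 0.09812 Ω
R = R₁ + R₂ = 0.1172 Ω
V = IR = 220 × 0.1172 = 25.8 V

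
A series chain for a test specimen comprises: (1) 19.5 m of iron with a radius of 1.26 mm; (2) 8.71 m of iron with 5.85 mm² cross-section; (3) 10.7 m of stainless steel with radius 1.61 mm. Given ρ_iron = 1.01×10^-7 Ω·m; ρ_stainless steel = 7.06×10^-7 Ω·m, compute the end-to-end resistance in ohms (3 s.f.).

Seg 1: A = πr² = π(1.2600e-03 m)² = 4.988e-06 m²
R_1 = (1.01×10^-7)(19.5)/(4.988e-06) = 0.3949 Ω
Seg 2: A = 5.85 mm² = 5.850e-06 m²
R_2 = (1.01×10^-7)(8.71)/(5.850e-06) = 0.1504 Ω
Seg 3: A = πr² = π(1.6100e-03 m)² = 8.143e-06 m²
R_3 = (7.06×10^-7)(10.7)/(8.143e-06) = 0.9277 Ω
R_total = R_1 + R_2 + R_3 = 1.47 Ω

1.47 Ω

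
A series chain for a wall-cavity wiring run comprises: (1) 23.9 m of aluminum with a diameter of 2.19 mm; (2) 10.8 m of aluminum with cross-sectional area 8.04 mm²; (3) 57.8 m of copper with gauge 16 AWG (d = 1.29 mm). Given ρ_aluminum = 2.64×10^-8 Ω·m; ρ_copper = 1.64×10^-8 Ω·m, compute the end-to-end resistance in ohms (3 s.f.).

Seg 1: A = π(d/2)² = π(1.0950e-03 m)² = 3.767e-06 m²
R_1 = (2.64×10^-8)(23.9)/(3.767e-06) = 0.1675 Ω
Seg 2: A = 8.04 mm² = 8.040e-06 m²
R_2 = (2.64×10^-8)(10.8)/(8.040e-06) = 0.03546 Ω
Seg 3: A = π(1.29/2 mm)² = π(6.4500e-04 m)² = 1.307e-06 m²
R_3 = (1.64×10^-8)(57.8)/(1.307e-06) = 0.7253 Ω
R_total = R_1 + R_2 + R_3 = 0.928 Ω

0.928 Ω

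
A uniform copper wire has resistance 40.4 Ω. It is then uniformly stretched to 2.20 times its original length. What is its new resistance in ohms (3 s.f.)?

196 Ω

Volume constant ⇒ A' = A/k with k = 2.2. R' = ρ(kL)/(A/k) = k²R.
R' = 4.84 × 40.4 = 196 Ω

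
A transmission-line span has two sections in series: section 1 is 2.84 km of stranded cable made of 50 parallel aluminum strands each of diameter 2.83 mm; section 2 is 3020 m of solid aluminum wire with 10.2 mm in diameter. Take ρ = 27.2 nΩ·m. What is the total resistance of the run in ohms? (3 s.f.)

ρ = 27.2 nΩ·m = 2.72×10^-8 Ω·m
Section 1: A_strand = π(1.4150e-03)² = 6.290e-06 m²; R₁ = ρL/(N·A_s) = (2.72×10^-8)(2840)/(50×6.290e-06) = 0.2456 Ω
Section 2: A = π(d/2)² = π(5.1000e-03 m)² = 8.171e-05 m²
R₂ = (2.72×10^-8)(3020)/(8.171e-05) = 1.005 Ω
R = R₁ + R₂ = 1.25 Ω

1.25 Ω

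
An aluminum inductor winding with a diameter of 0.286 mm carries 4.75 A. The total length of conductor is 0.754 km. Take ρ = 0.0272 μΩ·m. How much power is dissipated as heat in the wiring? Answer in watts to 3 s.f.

7200 W

ρ = 0.0272 μΩ·m = 2.72×10^-8 Ω·m
A = π(d/2)² = π(1.4300e-04 m)² = 6.424e-08 m²
R = ρL/A = (2.72×10^-8)(754)/(6.424e-08) = 319.2 Ω
P = I²R = (4.75)² × 319.2 = 7200 W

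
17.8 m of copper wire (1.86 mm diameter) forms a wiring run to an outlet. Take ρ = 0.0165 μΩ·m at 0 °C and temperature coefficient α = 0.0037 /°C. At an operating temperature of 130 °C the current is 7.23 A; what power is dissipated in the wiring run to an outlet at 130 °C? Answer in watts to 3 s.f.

8.37 W

ρ = 0.0165 μΩ·m = 1.65×10^-8 Ω·m
A = π(d/2)² = π(9.3000e-04 m)² = 2.717e-06 m²
R₍0₎ = ρL/A = (1.65×10^-8)(17.8)/(2.717e-06) = 0.1081 Ω
R₍130₎ = R₍0₎(1 + αΔT) = 0.1081 × (1 + 0.0037×130) = 0.1601 Ω
P = I²R = (7.23)² × 0.1601 = 8.37 W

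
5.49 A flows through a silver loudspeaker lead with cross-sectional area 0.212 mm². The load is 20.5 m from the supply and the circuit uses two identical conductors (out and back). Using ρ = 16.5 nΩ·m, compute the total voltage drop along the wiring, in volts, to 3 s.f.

ρ = 16.5 nΩ·m = 1.65×10^-8 Ω·m
A = 0.212 mm² = 2.120e-07 m²
Total conductor length (both ways) L = 2 × 20.5 = 41 m
R = ρL/A = (1.65×10^-8)(41)/(2.120e-07) = 3.191 Ω
V = IR = 5.49 × 3.191 = 17.5 V

17.5 V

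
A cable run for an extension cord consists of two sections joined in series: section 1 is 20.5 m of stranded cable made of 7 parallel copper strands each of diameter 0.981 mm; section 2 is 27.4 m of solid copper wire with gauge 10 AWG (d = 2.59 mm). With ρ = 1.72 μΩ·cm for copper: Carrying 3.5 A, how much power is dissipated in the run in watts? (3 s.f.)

ρ = 1.72 μΩ·cm = 1.72×10^-8 Ω·m
Section 1: A_strand = π(4.9050e-04)² = 7.558e-07 m²; R₁ = ρL/(N·A_s) = (1.72×10^-8)(20.5)/(7×7.558e-07) = 0.06664 Ω
Section 2: A = π(2.59/2 mm)² = π(1.2950e-03 m)² = 5.269e-06 m²
R₂ = (1.72×10^-8)(27.4)/(5.269e-06) = 0.08945 Ω
R = R₁ + R₂ = 0.1561 Ω
P = I²R = (3.5)² × 0.1561 = 1.91 W

1.91 W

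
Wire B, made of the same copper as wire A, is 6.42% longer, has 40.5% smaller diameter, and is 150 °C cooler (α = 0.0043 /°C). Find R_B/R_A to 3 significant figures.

R ∝ ρL/d² with ρ ∝ (1+αΔT), so R_B/R_A = (1 + 6.42/100) × (1 − 40.5/100)⁻² × (1 − 0.0043×150)
= 1.064 × 2.825 × 0.355 = 1.07

1.07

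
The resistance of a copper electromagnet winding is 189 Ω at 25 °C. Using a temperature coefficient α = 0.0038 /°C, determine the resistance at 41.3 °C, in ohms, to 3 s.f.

201 Ω

ΔT = 41.3 − 25 = 16.3 °C
R = R₀(1 + αΔT) = 189 × (1 + 0.0038×16.3) = 189 × 1.062 = 201 Ω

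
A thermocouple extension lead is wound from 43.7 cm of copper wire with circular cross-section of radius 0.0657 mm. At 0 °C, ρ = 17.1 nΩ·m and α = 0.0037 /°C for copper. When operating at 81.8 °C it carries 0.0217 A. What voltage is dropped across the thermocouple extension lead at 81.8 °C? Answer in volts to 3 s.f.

ρ = 17.1 nΩ·m = 1.71×10^-8 Ω·m
A = πr² = π(6.5700e-05 m)² = 1.356e-08 m²
R₍0₎ = ρL/A = (1.71×10^-8)(0.437)/(1.356e-08) = 0.5511 Ω
R₍81.8₎ = R₍0₎(1 + αΔT) = 0.5511 × (1 + 0.0037×81.8) = 0.7178 Ω
V = IR = 0.0217 × 0.7178 = 0.0156 V

0.0156 V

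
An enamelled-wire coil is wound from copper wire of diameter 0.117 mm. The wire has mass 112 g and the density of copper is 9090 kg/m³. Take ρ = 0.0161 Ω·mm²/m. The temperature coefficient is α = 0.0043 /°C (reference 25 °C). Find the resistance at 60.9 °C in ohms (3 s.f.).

ρ = 0.0161 Ω·mm²/m = 1.61×10^-8 Ω·m
A = π(d/2)² = π(5.8500e-05 m)² = 1.0751e-08 m²
L = m/(density·A) = 0.112/(9090×1.0751e-08) = 1146 m
R = ρL/A = (1.61×10^-8)(1146)/(1.0751e-08) = 1716 Ω
R(60.9 °C) = 1716 × (1 + 0.0043×35.9) = 1980 Ω

1980 Ω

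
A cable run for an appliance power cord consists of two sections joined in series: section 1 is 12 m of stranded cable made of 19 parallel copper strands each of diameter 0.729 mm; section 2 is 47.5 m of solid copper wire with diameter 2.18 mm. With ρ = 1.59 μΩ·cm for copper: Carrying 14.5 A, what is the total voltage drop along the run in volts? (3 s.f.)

3.28 V

ρ = 1.59 μΩ·cm = 1.59×10^-8 Ω·m
Section 1: A_strand = π(3.6450e-04)² = 4.174e-07 m²; R₁ = ρL/(N·A_s) = (1.59×10^-8)(12)/(19×4.174e-07) = 0.02406 Ω
Section 2: A = π(d/2)² = π(1.0900e-03 m)² = 3.733e-06 m²
R₂ = (1.59×10^-8)(47.5)/(3.733e-06) = 0.2023 Ω
R = R₁ + R₂ = 0.2264 Ω
V = IR = 14.5 × 0.2264 = 3.28 V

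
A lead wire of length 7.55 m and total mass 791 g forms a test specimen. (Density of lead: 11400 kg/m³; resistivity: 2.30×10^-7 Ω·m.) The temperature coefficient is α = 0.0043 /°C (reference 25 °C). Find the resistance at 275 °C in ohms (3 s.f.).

A = m/(density·L) = 0.791/(11400×7.55) = 9.1902e-06 m²
R = ρL/A = (2.30×10^-7)(7.55)/(9.1902e-06) = 0.189 Ω
R(275 °C) = 0.189 × (1 + 0.0043×250) = 0.392 Ω

0.392 Ω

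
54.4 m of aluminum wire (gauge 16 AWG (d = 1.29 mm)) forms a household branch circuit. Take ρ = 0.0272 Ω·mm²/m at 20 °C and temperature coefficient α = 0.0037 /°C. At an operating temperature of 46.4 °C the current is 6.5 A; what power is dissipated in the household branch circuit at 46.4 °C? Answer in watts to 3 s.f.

52.5 W

ρ = 0.0272 Ω·mm²/m = 2.72×10^-8 Ω·m
A = π(1.29/2 mm)² = π(6.4500e-04 m)² = 1.307e-06 m²
R₍20₎ = ρL/A = (2.72×10^-8)(54.4)/(1.307e-06) = 1.132 Ω
R₍46.4₎ = R₍20₎(1 + αΔT) = 1.132 × (1 + 0.0037×26.4) = 1.243 Ω
P = I²R = (6.5)² × 1.243 = 52.5 W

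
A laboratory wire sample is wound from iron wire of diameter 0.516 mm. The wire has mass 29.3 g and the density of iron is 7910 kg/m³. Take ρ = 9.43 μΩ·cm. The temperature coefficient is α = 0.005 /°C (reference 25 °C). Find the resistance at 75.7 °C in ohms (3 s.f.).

10.0 Ω

ρ = 9.43 μΩ·cm = 9.43×10^-8 Ω·m
A = π(d/2)² = π(2.5800e-04 m)² = 2.0912e-07 m²
L = m/(density·A) = 0.0293/(7910×2.0912e-07) = 17.71 m
R = ρL/A = (9.43×10^-8)(17.71)/(2.0912e-07) = 7.988 Ω
R(75.7 °C) = 7.988 × (1 + 0.005×50.7) = 10.0 Ω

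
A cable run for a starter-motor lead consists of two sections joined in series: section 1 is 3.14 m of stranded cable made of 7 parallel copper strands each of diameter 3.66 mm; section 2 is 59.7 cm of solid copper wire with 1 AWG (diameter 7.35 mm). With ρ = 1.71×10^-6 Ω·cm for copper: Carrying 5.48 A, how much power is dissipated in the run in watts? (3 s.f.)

ρ = 1.71×10^-6 Ω·cm = 1.71×10^-8 Ω·m
Section 1: A_strand = π(1.8300e-03)² = 1.052e-05 m²; R₁ = ρL/(N·A_s) = (1.71×10^-8)(3.14)/(7×1.052e-05) = 7.291×10^-4 Ω
Section 2: A = π(7.35/2 mm)² = π(3.6750e-03 m)² = 4.243e-05 m²
R₂ = (1.71×10^-8)(0.597)/(4.243e-05) = 2.406×10^-4 Ω
R = R₁ + R₂ = 9.697×10^-4 Ω
P = I²R = (5.48)² × 9.697×10^-4 = 0.0291 W

0.0291 W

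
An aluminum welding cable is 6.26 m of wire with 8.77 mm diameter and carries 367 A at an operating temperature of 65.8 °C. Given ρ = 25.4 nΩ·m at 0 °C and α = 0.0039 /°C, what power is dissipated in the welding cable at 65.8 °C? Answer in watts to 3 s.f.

446 W

ρ = 25.4 nΩ·m = 2.54×10^-8 Ω·m
A = π(d/2)² = π(4.3850e-03 m)² = 6.041e-05 m²
R₍0₎ = ρL/A = (2.54×10^-8)(6.26)/(6.041e-05) = 0.002632 Ω
R₍65.8₎ = R₍0₎(1 + αΔT) = 0.002632 × (1 + 0.0039×65.8) = 0.003308 Ω
P = I²R = (367)² × 0.003308 = 446 W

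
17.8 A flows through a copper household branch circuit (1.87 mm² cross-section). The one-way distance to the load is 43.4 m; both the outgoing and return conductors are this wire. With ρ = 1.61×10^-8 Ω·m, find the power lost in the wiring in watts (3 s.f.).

A = 1.87 mm² = 1.870e-06 m²
Total conductor length (both ways) L = 2 × 43.4 = 86.8 m
R = ρL/A = (1.61×10^-8)(86.8)/(1.870e-06) = 0.7473 Ω
P = I²R = (17.8)² × 0.7473 = 237 W

237 W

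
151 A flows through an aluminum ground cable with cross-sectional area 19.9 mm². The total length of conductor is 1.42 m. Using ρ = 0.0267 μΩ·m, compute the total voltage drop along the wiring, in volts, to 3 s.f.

0.288 V

ρ = 0.0267 μΩ·m = 2.67×10^-8 Ω·m
A = 19.9 mm² = 1.990e-05 m²
R = ρL/A = (2.67×10^-8)(1.42)/(1.990e-05) = 0.001905 Ω
V = IR = 151 × 0.001905 = 0.288 V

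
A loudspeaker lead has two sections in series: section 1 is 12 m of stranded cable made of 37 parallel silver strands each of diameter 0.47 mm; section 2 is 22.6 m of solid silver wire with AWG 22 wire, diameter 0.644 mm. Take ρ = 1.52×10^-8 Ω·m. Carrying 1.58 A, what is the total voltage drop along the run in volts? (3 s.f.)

1.71 V

Section 1: A_strand = π(2.3500e-04)² = 1.735e-07 m²; R₁ = ρL/(N·A_s) = (1.52×10^-8)(12)/(37×1.735e-07) = 0.02841 Ω
Section 2: A = π(0.644/2 mm)² = π(3.2200e-04 m)² = 3.257e-07 m²
R₂ = (1.52×10^-8)(22.6)/(3.257e-07) = 1.055 Ω
R = R₁ + R₂ = 1.083 Ω
V = IR = 1.58 × 1.083 = 1.71 V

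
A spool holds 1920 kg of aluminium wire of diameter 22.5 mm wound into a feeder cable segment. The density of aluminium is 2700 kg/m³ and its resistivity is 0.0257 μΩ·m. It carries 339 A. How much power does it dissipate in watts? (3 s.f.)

ρ = 0.0257 μΩ·m = 2.57×10^-8 Ω·m
A = π(d/2)² = π(1.1250e-02 m)² = 3.9761e-04 m²
L = m/(density·A) = 1920/(2700×3.9761e-04) = 1788 m
R = ρL/A = (2.57×10^-8)(1788)/(3.9761e-04) = 0.1156 Ω
P = I²R = (339)² × 0.1156 = 13300 W

13300 W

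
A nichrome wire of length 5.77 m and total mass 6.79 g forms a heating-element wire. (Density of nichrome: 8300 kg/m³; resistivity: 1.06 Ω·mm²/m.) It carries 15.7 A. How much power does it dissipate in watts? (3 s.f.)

ρ = 1.06 Ω·mm²/m = 1.06×10^-6 Ω·m
A = m/(density·L) = 0.00679/(8300×5.77) = 1.4178e-07 m²
R = ρL/A = (1.06×10^-6)(5.77)/(1.4178e-07) = 43.14 Ω
P = I²R = (15.7)² × 43.14 = 10600 W

10600 W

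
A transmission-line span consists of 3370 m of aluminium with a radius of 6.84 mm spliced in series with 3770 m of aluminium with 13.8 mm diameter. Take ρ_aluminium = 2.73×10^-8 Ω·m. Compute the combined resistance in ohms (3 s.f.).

1.31 Ω

Segment 1: A = πr² = π(6.8400e-03 m)² = 1.470e-04 m²
R₁ = ρL/A = (2.73×10^-8)(3370)/(1.470e-04) = 0.6259 Ω
Segment 2: A = π(d/2)² = π(6.9000e-03 m)² = 1.496e-04 m²
R₂ = (2.73×10^-8)(3770)/(1.496e-04) = 0.6881 Ω
R = R₁ + R₂ = 1.31 Ω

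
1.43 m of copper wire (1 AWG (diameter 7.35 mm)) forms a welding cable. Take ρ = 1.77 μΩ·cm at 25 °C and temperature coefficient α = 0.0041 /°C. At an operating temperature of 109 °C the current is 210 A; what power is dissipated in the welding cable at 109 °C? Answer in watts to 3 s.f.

ρ = 1.77 μΩ·cm = 1.77×10^-8 Ω·m
A = π(7.35/2 mm)² = π(3.6750e-03 m)² = 4.243e-05 m²
R₍25₎ = ρL/A = (1.77×10^-8)(1.43)/(4.243e-05) = 5.965×10^-4 Ω
R₍109₎ = R₍25₎(1 + αΔT) = 5.965×10^-4 × (1 + 0.0041×84) = 8.020×10^-4 Ω
P = I²R = (210)² × 8.020×10^-4 = 35.4 W

35.4 W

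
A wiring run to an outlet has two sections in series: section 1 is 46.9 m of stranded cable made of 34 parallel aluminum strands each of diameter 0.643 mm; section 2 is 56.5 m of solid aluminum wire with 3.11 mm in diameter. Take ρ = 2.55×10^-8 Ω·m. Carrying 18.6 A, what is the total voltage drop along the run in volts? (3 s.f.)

5.54 V

Section 1: A_strand = π(3.2150e-04)² = 3.247e-07 m²; R₁ = ρL/(N·A_s) = (2.55×10^-8)(46.9)/(34×3.247e-07) = 0.1083 Ω
Section 2: A = π(d/2)² = π(1.5550e-03 m)² = 7.596e-06 m²
R₂ = (2.55×10^-8)(56.5)/(7.596e-06) = 0.1897 Ω
R = R₁ + R₂ = 0.298 Ω
V = IR = 18.6 × 0.298 = 5.54 V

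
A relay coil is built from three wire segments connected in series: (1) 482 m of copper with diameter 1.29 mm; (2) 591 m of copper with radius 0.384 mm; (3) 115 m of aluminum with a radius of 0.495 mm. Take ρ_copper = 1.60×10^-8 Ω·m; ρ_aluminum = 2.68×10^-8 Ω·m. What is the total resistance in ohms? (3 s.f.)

Seg 1: A = π(d/2)² = π(6.4500e-04 m)² = 1.307e-06 m²
R_1 = (1.60×10^-8)(482)/(1.307e-06) = 5.901 Ω
Seg 2: A = πr² = π(3.8400e-04 m)² = 4.632e-07 m²
R_2 = (1.60×10^-8)(591)/(4.632e-07) = 20.41 Ω
Seg 3: A = πr² = π(4.9500e-04 m)² = 7.698e-07 m²
R_3 = (2.68×10^-8)(115)/(7.698e-07) = 4.004 Ω
R_total = R_1 + R_2 + R_3 = 30.3 Ω

30.3 Ω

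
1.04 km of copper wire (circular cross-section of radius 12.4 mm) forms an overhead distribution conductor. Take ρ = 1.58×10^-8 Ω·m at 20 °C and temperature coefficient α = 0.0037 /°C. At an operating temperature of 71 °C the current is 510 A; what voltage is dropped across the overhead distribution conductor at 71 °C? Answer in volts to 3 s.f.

A = πr² = π(1.2400e-02 m)² = 4.831e-04 m²
R₍20₎ = ρL/A = (1.58×10^-8)(1040)/(4.831e-04) = 0.03402 Ω
R₍71₎ = R₍20₎(1 + αΔT) = 0.03402 × (1 + 0.0037×51) = 0.04044 Ω
V = IR = 510 × 0.04044 = 20.6 V

20.6 V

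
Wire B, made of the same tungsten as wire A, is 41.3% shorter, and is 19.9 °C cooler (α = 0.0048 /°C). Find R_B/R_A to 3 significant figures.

R ∝ ρL/d² with ρ ∝ (1+αΔT), so R_B/R_A = (1 − 41.3/100) × (1 − 0.0048×19.9)
= 0.587 × 0.9045 = 0.531

0.531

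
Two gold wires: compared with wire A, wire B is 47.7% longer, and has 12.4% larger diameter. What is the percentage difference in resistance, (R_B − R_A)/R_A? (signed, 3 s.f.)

R ∝ L/d², so R_B/R_A = (1 + 47.7/100) × (1 + 12.4/100)⁻²
= 1.477 × 0.7915 = 1.169
(R_B − R_A)/R_A = 1.169 − 1 = 16.9%

16.9%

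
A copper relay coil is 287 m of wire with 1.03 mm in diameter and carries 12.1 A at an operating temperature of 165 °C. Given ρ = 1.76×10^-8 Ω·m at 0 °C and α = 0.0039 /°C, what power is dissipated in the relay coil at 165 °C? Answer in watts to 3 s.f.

A = π(d/2)² = π(5.1500e-04 m)² = 8.332e-07 m²
R₍0₎ = ρL/A = (1.76×10^-8)(287)/(8.332e-07) = 6.062 Ω
R₍165₎ = R₍0₎(1 + αΔT) = 6.062 × (1 + 0.0039×165) = 9.963 Ω
P = I²R = (12.1)² × 9.963 = 1460 W

1460 W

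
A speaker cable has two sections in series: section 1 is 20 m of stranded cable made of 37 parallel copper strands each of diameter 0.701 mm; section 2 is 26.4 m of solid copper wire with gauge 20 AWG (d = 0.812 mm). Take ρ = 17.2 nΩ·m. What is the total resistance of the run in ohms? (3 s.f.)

0.901 Ω

ρ = 17.2 nΩ·m = 1.72×10^-8 Ω·m
Section 1: A_strand = π(3.5050e-04)² = 3.859e-07 m²; R₁ = ρL/(N·A_s) = (1.72×10^-8)(20)/(37×3.859e-07) = 0.02409 Ω
Section 2: A = π(0.812/2 mm)² = π(4.0600e-04 m)² = 5.178e-07 m²
R₂ = (1.72×10^-8)(26.4)/(5.178e-07) = 0.8769 Ω
R = R₁ + R₂ = 0.901 Ω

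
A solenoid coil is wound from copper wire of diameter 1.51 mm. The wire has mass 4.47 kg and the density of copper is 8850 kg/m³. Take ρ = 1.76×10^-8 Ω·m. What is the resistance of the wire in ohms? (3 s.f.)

A = π(d/2)² = π(7.5500e-04 m)² = 1.7908e-06 m²
L = m/(density·A) = 4.47/(8850×1.7908e-06) = 282 m
R = ρL/A = (1.76×10^-8)(282)/(1.7908e-06) = 2.77 Ω

2.77 Ω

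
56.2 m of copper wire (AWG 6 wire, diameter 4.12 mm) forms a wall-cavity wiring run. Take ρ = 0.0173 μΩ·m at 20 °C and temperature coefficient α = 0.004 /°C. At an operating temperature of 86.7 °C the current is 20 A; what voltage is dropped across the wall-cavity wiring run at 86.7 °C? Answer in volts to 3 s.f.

1.85 V

ρ = 0.0173 μΩ·m = 1.73×10^-8 Ω·m
A = π(4.12/2 mm)² = π(2.0600e-03 m)² = 1.333e-05 m²
R₍20₎ = ρL/A = (1.73×10^-8)(56.2)/(1.333e-05) = 0.07293 Ω
R₍86.7₎ = R₍20₎(1 + αΔT) = 0.07293 × (1 + 0.004×66.7) = 0.09239 Ω
V = IR = 20 × 0.09239 = 1.85 V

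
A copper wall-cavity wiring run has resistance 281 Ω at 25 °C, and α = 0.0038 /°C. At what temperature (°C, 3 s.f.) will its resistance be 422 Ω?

R = R₀(1 + α(T − T₀)) ⇒ T = T₀ + (R/R₀ − 1)/α
T = 25 + (422/281 − 1)/0.0038 = 25 + (0.5018)/0.0038 = 157 °C

157 °C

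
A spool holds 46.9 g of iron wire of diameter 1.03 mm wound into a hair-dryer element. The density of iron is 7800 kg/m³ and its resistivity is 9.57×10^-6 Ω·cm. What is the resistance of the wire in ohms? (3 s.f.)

0.829 Ω

ρ = 9.57×10^-6 Ω·cm = 9.57×10^-8 Ω·m
A = π(d/2)² = π(5.1500e-04 m)² = 8.3323e-07 m²
L = m/(density·A) = 0.0469/(7800×8.3323e-07) = 7.216 m
R = ρL/A = (9.57×10^-8)(7.216)/(8.3323e-07) = 0.829 Ω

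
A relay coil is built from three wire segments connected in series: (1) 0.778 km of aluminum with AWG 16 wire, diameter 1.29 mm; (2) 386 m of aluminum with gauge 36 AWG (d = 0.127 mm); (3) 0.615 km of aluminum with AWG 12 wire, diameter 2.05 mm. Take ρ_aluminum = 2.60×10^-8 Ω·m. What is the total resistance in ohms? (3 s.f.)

813 Ω

Seg 1: A = π(1.29/2 mm)² = π(6.4500e-04 m)² = 1.307e-06 m²
R_1 = (2.60×10^-8)(778)/(1.307e-06) = 15.48 Ω
Seg 2: A = π(0.127/2 mm)² = π(6.3500e-05 m)² = 1.267e-08 m²
R_2 = (2.60×10^-8)(386)/(1.267e-08) = 792.3 Ω
Seg 3: A = π(2.05/2 mm)² = π(1.0250e-03 m)² = 3.301e-06 m²
R_3 = (2.60×10^-8)(615)/(3.301e-06) = 4.845 Ω
R_total = R_1 + R_2 + R_3 = 813 Ω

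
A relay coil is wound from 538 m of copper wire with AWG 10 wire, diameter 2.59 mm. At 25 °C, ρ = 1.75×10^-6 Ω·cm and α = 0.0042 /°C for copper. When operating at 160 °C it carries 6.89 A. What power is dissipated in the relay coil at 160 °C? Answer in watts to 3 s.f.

ρ = 1.75×10^-6 Ω·cm = 1.75×10^-8 Ω·m
A = π(2.59/2 mm)² = π(1.2950e-03 m)² = 5.269e-06 m²
R₍25₎ = ρL/A = (1.75×10^-8)(538)/(5.269e-06) = 1.787 Ω
R₍160₎ = R₍25₎(1 + αΔT) = 1.787 × (1 + 0.0042×135) = 2.8 Ω
P = I²R = (6.89)² × 2.8 = 133 W

133 W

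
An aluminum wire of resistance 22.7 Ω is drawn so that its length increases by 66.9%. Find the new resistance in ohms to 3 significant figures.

k = 1 + 66.9/100 = 1.669; volume constant ⇒ A' = A/k, so R' = k²R.
R' = 2.786 × 22.7 = 63.2 Ω

63.2 Ω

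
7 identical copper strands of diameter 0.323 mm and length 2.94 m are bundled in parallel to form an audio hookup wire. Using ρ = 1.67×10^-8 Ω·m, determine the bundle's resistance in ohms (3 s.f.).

A_strand = π(1.6150e-04 m)² = 8.194e-08 m²
R_strand = ρL/A = (1.67×10^-8)(2.94)/(8.194e-08) = 0.5992 Ω
R_total = R_strand/N = 0.5992/7 = 0.0856 Ω

0.0856 Ω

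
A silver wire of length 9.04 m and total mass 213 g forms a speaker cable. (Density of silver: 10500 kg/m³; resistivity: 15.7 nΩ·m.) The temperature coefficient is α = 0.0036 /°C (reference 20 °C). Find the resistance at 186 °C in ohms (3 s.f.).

ρ = 15.7 nΩ·m = 1.57×10^-8 Ω·m
A = m/(density·L) = 0.213/(10500×9.04) = 2.2440e-06 m²
R = ρL/A = (1.57×10^-8)(9.04)/(2.2440e-06) = 0.06325 Ω
R(186 °C) = 0.06325 × (1 + 0.0036×166) = 0.101 Ω

0.101 Ω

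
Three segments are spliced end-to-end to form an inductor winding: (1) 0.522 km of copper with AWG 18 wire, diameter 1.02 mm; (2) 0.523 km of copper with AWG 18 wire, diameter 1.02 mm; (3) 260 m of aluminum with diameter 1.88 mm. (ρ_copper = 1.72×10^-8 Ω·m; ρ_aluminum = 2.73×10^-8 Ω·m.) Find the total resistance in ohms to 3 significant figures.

Seg 1: A = π(1.02/2 mm)² = π(5.1000e-04 m)² = 8.171e-07 m²
R_1 = (1.72×10^-8)(522)/(8.171e-07) = 10.99 Ω
Seg 2: A = π(1.02/2 mm)² = π(5.1000e-04 m)² = 8.171e-07 m²
R_2 = (1.72×10^-8)(523)/(8.171e-07) = 11.01 Ω
Seg 3: A = π(d/2)² = π(9.4000e-04 m)² = 2.776e-06 m²
R_3 = (2.73×10^-8)(260)/(2.776e-06) = 2.557 Ω
R_total = R_1 + R_2 + R_3 = 24.6 Ω

24.6 Ω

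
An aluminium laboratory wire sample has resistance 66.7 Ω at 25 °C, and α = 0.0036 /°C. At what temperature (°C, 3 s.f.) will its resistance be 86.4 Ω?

R = R₀(1 + α(T − T₀)) ⇒ T = T₀ + (R/R₀ − 1)/α
T = 25 + (86.4/66.7 − 1)/0.0036 = 25 + (0.2954)/0.0036 = 107 °C

107 °C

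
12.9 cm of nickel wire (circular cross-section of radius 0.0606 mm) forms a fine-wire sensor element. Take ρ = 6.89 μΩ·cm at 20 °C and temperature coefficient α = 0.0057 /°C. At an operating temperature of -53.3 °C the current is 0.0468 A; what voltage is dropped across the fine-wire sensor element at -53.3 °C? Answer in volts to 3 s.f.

0.0210 V

ρ = 6.89 μΩ·cm = 6.89×10^-8 Ω·m
A = πr² = π(6.0600e-05 m)² = 1.154e-08 m²
R₍20₎ = ρL/A = (6.89×10^-8)(0.129)/(1.154e-08) = 0.7704 Ω
R₍-53.3₎ = R₍20₎(1 + αΔT) = 0.7704 × (1 + 0.0057×-73.3) = 0.4485 Ω
V = IR = 0.0468 × 0.4485 = 0.0210 V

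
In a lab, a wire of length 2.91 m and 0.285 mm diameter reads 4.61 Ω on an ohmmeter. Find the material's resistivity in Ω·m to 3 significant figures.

A = π(d/2)² = π(1.4250e-04 m)² = 6.379e-08 m²
ρ = RA/L = (4.61)(6.379e-08)/(2.91) = 1.01×10^-7 Ω·m

1.01×10^-7 Ω·m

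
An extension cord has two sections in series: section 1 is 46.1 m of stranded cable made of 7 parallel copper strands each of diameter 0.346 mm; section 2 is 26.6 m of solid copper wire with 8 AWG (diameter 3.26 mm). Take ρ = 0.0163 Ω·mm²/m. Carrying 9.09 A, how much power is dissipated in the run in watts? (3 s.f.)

ρ = 0.0163 Ω·mm²/m = 1.63×10^-8 Ω·m
Section 1: A_strand = π(1.7300e-04)² = 9.402e-08 m²; R₁ = ρL/(N·A_s) = (1.63×10^-8)(46.1)/(7×9.402e-08) = 1.142 Ω
Section 2: A = π(3.26/2 mm)² = π(1.6300e-03 m)² = 8.347e-06 m²
R₂ = (1.63×10^-8)(26.6)/(8.347e-06) = 0.05195 Ω
R = R₁ + R₂ = 1.194 Ω
P = I²R = (9.09)² × 1.194 = 98.6 W

98.6 W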